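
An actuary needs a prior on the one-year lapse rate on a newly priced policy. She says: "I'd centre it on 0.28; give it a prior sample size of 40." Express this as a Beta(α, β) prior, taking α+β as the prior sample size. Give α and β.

α = 11.2, β = 28.8

Under the effective-sample-size interpretation, Beta(α, β) has prior mean α/(α+β) and prior sample size α+β.
So α+β = 40 and α/(α+β) = 0.28, giving α = 0.28·40 = 11.2 and β = 40 − 11.2 = 28.8.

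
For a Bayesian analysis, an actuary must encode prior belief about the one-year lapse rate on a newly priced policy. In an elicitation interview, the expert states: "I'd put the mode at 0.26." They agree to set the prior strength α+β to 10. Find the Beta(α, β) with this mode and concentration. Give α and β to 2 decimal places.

α = 3.08, β = 6.92

For α,β > 1 the Beta mode is (α−1)/(α+β−2). With α+β = 10, the mode is (α−1)/8.
Set (α−1)/8 = 0.26 → α = 1 + 0.26·8 = 3.08.
β = 10 − α = 6.92.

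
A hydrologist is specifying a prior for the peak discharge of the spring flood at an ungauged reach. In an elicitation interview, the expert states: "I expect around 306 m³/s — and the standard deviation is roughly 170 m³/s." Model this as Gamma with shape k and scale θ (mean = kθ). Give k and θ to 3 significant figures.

k ≈ 3.24, θ ≈ 94.4

For Gamma(k, scale θ): mean = kθ, variance = kθ², so CV = 1/√k.
CV = SD/mean = 170/306 = 0.5556, hence k = 1/CV² = 3.24.
Then θ = mean/k = 306/3.24 = 94.4.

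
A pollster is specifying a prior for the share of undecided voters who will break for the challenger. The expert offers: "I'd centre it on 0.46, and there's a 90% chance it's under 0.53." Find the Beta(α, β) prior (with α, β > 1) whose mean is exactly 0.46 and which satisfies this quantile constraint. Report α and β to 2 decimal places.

With mean 0.46 fixed, write α = 0.46s, β = 0.54s where s = α+β.
Need P(θ < 0.53) = 0.9 under Beta(0.46s, 0.54s). Normal approximation: (q−m)/√(m(1−m)/s) ≈ z_{0.9} = 1.28, so s ≈ 0.46·0.54·(1.28)²/(0.53−0.46)² = 83.3.
At s = 83.3: P(θ<0.53) ≈ 0.900. Adjusting to match 0.9 gives s ≈ 83.42.
So α = 0.46·83.42 ≈ 38.37, β = 0.54·83.42 ≈ 45.05.

α ≈ 38.37, β ≈ 45.05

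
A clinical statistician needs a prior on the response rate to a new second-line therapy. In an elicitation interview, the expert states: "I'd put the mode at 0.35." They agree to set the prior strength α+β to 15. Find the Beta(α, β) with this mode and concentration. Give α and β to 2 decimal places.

α = 5.55, β = 9.45

For α,β > 1 the Beta mode is (α−1)/(α+β−2). With α+β = 15, the mode is (α−1)/13.
Set (α−1)/13 = 0.35 → α = 1 + 0.35·13 = 5.55.
β = 15 − α = 9.45.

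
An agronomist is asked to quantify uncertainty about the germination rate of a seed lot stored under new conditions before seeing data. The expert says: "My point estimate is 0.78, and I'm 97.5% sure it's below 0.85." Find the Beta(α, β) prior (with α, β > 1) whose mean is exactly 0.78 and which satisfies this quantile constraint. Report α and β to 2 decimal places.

α ≈ 91.19, β ≈ 25.72

With mean 0.78 fixed, write α = 0.78s, β = 0.22s where s = α+β.
Need P(θ < 0.85) = 0.975 under Beta(0.78s, 0.22s). Normal approximation: (q−m)/√(m(1−m)/s) ≈ z_{0.975} = 1.96, so s ≈ 0.78·0.22·(1.96)²/(0.85−0.78)² = 134.5.
At s = 134.5: P(θ<0.85) ≈ 0.983. Adjusting to match 0.975 gives s ≈ 116.91.
So α = 0.78·116.91 ≈ 91.19, β = 0.22·116.91 ≈ 25.72.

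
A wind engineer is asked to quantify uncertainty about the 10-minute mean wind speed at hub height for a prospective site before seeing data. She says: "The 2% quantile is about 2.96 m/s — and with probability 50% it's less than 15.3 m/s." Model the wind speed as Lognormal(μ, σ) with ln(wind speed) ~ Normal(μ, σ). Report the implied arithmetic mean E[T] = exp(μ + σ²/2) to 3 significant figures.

If T ~ Lognormal(μ,σ) then ln T ~ Normal(μ,σ), so the p-quantile of ln T is μ + z_p·σ.
ln(2.96) = 1.085 and ln(15.3) = 2.728; z_{0.02} = -2.054, z_{0.5} = 0.
σ = (2.728 − 1.085)/(0 − (-2.054)) = 0.800.
μ = 1.085 − (-2.054)·0.800 = 2.728.
E[T] = exp(μ + σ²/2) = exp(2.728 + 0.3199) = 21.1 m/s.

E[T] ≈ 21.1 m/s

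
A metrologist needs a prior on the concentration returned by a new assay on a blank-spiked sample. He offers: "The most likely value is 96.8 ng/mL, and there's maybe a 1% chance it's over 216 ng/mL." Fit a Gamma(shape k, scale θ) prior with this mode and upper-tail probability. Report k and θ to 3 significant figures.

Gamma(k,θ) with k>1 has mode (k−1)θ, so θ = 96.8/(k−1).
Need P(X < 216) = 0.99 with θ tied to k this way. Start at k = 2, θ = 96.8: P(X<216) ≈ 0.653.
Too low — raise k to concentrate. Iterating converges to k ≈ 8.46.
Then θ = 96.8/(8.46−1) ≈ 13.

k ≈ 8.46, θ ≈ 13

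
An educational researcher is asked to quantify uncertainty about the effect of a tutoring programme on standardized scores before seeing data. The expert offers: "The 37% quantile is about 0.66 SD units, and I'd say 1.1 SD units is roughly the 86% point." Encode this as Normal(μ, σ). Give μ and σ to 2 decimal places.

For Normal(μ,σ), the p-quantile is μ + z_p·σ. Here z_{0.37} = -0.3319, z_{0.86} = 1.08.
So 0.66 = μ − 0.3319σ and 1.1 = μ + 1.08σ.
Subtracting: σ = (1.1 − 0.66)/(1.08 − (-0.3319)) = 0.31.
Then μ = 0.66 − (-0.3319)·0.31 = 0.76.

μ = 0.76, σ = 0.31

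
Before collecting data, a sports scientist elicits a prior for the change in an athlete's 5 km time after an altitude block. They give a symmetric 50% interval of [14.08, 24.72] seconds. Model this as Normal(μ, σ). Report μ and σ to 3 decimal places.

A symmetric 50% interval runs μ ± z·σ with z = 0.6745.
Half-width = 5.32, so σ = 5.32/0.6745 = 7.887.
μ is the interval midpoint, 19.400.

μ = 19.400, σ = 7.887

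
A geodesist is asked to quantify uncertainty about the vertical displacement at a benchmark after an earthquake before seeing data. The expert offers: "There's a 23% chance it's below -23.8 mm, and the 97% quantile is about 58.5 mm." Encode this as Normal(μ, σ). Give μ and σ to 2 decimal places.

μ = -0.59, σ = 31.42

For Normal(μ,σ), the p-quantile is μ + z_p·σ. Here z_{0.23} = -0.7388, z_{0.97} = 1.881.
So -23.8 = μ − 0.7388σ and 58.5 = μ + 1.881σ.
Subtracting: σ = (58.5 − -23.8)/(1.881 − (-0.7388)) = 31.42.
Then μ = -23.8 − (-0.7388)·31.42 = -0.59.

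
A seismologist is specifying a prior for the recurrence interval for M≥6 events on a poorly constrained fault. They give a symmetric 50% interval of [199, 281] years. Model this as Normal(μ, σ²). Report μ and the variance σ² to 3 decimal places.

μ = 240.000, σ² = 3695.022

A symmetric 50% interval runs μ ± z·σ with z = 0.6745.
Half-width = 41, so σ = 41/0.6745 = 60.7867 and σ² = 3695.022.
μ is the interval midpoint, 240.000.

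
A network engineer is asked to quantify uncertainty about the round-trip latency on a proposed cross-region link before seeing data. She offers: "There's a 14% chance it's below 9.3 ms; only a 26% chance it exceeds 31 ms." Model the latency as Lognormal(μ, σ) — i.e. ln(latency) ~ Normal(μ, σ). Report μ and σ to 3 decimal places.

If T ~ Lognormal(μ,σ) then ln T ~ Normal(μ,σ), so the p-quantile of ln T is μ + z_p·σ.
ln(9.3) = 2.23 and ln(31) = 3.434; z_{0.14} = -1.08, z_{0.74} = 0.6433.
σ = (3.434 − 2.23)/(0.6433 − (-1.08)) = 0.698.
μ = 2.23 − (-1.08)·0.698 = 2.985.

μ ≈ 2.985, σ ≈ 0.698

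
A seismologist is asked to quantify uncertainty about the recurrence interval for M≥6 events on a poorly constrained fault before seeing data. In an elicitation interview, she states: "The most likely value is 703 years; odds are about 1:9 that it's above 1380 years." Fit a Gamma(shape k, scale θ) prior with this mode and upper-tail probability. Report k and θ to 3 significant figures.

k ≈ 5.21, θ ≈ 167

Gamma(k,θ) with k>1 has mode (k−1)θ, so θ = 703/(k−1).
Need P(X < 1380) = 0.9 with θ tied to k this way. Start at k = 2, θ = 703: P(X<1380) ≈ 0.584.
Too low — raise k to concentrate. Iterating converges to k ≈ 5.21.
Then θ = 703/(5.21−1) ≈ 167.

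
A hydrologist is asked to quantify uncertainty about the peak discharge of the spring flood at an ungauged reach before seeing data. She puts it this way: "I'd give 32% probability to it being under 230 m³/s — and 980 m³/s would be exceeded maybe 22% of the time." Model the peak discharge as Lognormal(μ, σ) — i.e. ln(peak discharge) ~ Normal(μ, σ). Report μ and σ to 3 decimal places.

μ ≈ 5.985, σ ≈ 1.169

If T ~ Lognormal(μ,σ) then ln T ~ Normal(μ,σ), so the p-quantile of ln T is μ + z_p·σ.
ln(230) = 5.438 and ln(980) = 6.888; z_{0.32} = -0.4677, z_{0.78} = 0.7722.
σ = (6.888 − 5.438)/(0.7722 − (-0.4677)) = 1.169.
μ = 5.438 − (-0.4677)·1.169 = 5.985.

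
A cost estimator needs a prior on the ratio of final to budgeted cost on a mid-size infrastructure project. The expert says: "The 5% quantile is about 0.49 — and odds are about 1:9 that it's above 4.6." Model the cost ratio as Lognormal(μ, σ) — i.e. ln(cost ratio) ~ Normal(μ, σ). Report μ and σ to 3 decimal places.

If T ~ Lognormal(μ,σ) then ln T ~ Normal(μ,σ), so the p-quantile of ln T is μ + z_p·σ.
ln(0.49) = -0.7133 and ln(4.6) = 1.526; z_{0.05} = -1.645, z_{0.9} = 1.282.
σ = (1.526 − -0.7133)/(1.282 − (-1.645)) = 0.765.
μ = -0.7133 − (-1.645)·0.765 = 0.545.

μ ≈ 0.545, σ ≈ 0.765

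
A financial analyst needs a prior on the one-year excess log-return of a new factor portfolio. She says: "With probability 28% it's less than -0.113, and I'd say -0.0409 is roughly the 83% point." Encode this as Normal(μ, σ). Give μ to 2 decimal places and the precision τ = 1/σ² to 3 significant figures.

μ = -0.09, τ = 454

The p-quantile of Normal(μ,σ) is μ + z_p·σ, with z_{0.28} = -0.5828 and z_{0.83} = 0.9542.
Eliminate σ: μ = (z₂·x₁ − z₁·x₂)/(z₂ − z₁) = (0.9542·-0.113 − (-0.5828)·-0.0409)/1.537 = -0.09.
Then σ = (x₂ − x₁)/(z₂ − z₁) = (-0.0409 − -0.113)/1.537 = 0.05.
Precision τ = 1/σ² = 1/0.04691² = 454.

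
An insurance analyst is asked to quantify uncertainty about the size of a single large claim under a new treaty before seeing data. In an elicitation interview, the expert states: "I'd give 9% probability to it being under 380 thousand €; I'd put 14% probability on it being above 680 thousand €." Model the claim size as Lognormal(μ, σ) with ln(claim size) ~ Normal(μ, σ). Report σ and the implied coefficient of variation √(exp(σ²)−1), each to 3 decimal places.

If T ~ Lognormal(μ,σ) then ln T ~ Normal(μ,σ), so the p-quantile of ln T is μ + z_p·σ.
ln(380) = 5.94 and ln(680) = 6.522; z_{0.09} = -1.341, z_{0.86} = 1.08.
σ = (6.522 − 5.94)/(1.08 − (-1.341)) = 0.240.
μ = 5.94 − (-1.341)·0.240 = 6.262.
CV = √(exp(σ²)−1) = √(exp(0.0578)−1) = 0.244.

σ ≈ 0.240, CV ≈ 0.244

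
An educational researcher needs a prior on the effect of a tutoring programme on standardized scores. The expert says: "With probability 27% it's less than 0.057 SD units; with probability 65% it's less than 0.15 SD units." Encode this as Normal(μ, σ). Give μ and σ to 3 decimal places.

μ = 0.114, σ = 0.093

For Normal(μ,σ), the p-quantile is μ + z_p·σ. Here z_{0.27} = -0.6128, z_{0.65} = 0.3853.
So 0.057 = μ − 0.6128σ and 0.15 = μ + 0.3853σ.
Subtracting: σ = (0.15 − 0.057)/(0.3853 − (-0.6128)) = 0.093.
Then μ = 0.057 − (-0.6128)·0.093 = 0.114.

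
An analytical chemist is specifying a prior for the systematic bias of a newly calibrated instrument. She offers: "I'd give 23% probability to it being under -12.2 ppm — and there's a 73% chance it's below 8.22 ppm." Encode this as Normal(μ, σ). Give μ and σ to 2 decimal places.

μ = -1.04, σ = 15.11

For Normal(μ,σ), the p-quantile is μ + z_p·σ. Here z_{0.23} = -0.7388, z_{0.73} = 0.6128.
So -12.2 = μ − 0.7388σ and 8.22 = μ + 0.6128σ.
Subtracting: σ = (8.22 − -12.2)/(0.6128 − (-0.7388)) = 15.11.
Then μ = -12.2 − (-0.7388)·15.11 = -1.04.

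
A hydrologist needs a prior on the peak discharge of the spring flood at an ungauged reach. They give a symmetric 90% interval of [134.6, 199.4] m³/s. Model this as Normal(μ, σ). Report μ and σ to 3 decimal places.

μ = 167.000, σ = 19.698

A symmetric 90% interval runs μ ± z·σ with z = 1.645.
Half-width = 32.4, so σ = 32.4/1.645 = 19.698.
μ is the interval midpoint, 167.000.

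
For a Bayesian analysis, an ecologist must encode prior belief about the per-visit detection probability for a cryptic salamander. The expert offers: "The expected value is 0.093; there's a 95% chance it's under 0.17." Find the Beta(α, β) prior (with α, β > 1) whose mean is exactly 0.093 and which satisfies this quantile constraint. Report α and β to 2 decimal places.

α ≈ 4.43, β ≈ 43.20

With mean 0.093 fixed, write α = 0.093s, β = 0.907s where s = α+β.
Need P(θ < 0.17) = 0.95 under Beta(0.093s, 0.907s). Normal approximation: (q−m)/√(m(1−m)/s) ≈ z_{0.95} = 1.64, so s ≈ 0.093·0.907·(1.64)²/(0.17−0.093)² = 38.5.
At s = 38.5: P(θ<0.17) ≈ 0.934. Adjusting to match 0.95 gives s ≈ 47.63.
So α = 0.093·47.63 ≈ 4.43, β = 0.907·47.63 ≈ 43.20.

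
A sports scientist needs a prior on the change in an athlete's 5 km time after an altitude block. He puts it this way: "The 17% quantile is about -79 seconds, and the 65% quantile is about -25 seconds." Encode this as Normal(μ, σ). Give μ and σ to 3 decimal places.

The p-quantile of Normal(μ,σ) is μ + z_p·σ, with z_{0.17} = -0.9542 and z_{0.65} = 0.3853.
Eliminate σ: μ = (z₂·x₁ − z₁·x₂)/(z₂ − z₁) = (0.3853·-79 − (-0.9542)·-25)/1.339 = -40.534.
Then σ = (x₂ − x₁)/(z₂ − z₁) = (-25 − -79)/1.339 = 40.314.

μ = -40.534, σ = 40.314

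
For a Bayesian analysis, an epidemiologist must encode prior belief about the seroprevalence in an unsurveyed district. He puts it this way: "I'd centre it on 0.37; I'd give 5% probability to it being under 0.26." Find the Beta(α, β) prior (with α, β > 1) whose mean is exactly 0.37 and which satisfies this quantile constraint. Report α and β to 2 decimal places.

With mean 0.37 fixed, write α = 0.37s, β = 0.63s where s = α+β.
Need P(θ < 0.26) = 0.05 under Beta(0.37s, 0.63s). Normal approximation: (q−m)/√(m(1−m)/s) ≈ z_{0.05} = -1.64, so s ≈ 0.37·0.63·(-1.64)²/(0.26−0.37)² = 52.1.
At s = 52.1: P(θ<0.26) ≈ 0.044. Adjusting to match 0.05 gives s ≈ 48.37.
So α = 0.37·48.37 ≈ 17.90, β = 0.63·48.37 ≈ 30.47.

α ≈ 17.90, β ≈ 30.47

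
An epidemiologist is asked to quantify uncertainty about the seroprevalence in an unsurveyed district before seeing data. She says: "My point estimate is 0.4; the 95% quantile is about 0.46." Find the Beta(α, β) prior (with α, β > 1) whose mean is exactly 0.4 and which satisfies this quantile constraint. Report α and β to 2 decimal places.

With mean 0.4 fixed, write α = 0.4s, β = 0.6s where s = α+β.
Need P(θ < 0.46) = 0.95 under Beta(0.4s, 0.6s). Normal approximation: (q−m)/√(m(1−m)/s) ≈ z_{0.95} = 1.64, so s ≈ 0.4·0.6·(1.64)²/(0.46−0.4)² = 180.4.
At s = 180.4: P(θ<0.46) ≈ 0.949. Adjusting to match 0.95 gives s ≈ 183.27.
So α = 0.4·183.27 ≈ 73.31, β = 0.6·183.27 ≈ 109.96.

α ≈ 73.31, β ≈ 109.96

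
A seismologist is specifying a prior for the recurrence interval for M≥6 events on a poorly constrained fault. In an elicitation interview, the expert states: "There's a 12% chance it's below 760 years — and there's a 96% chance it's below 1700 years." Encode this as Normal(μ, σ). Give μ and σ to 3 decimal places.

The p-quantile of Normal(μ,σ) is μ + z_p·σ, with z_{0.12} = -1.175 and z_{0.96} = 1.751.
Eliminate σ: μ = (z₂·x₁ − z₁·x₂)/(z₂ − z₁) = (1.751·760 − (-1.175)·1700)/2.926 = 1137.516.
Then σ = (x₂ − x₁)/(z₂ − z₁) = (1700 − 760)/2.926 = 321.294.

μ = 1137.516, σ = 321.294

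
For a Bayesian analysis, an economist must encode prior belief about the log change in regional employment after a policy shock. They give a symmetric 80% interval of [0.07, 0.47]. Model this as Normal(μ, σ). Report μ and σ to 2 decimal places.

A symmetric 80% interval runs μ ± z·σ with z = 1.282.
Half-width = 0.2, so σ = 0.2/1.282 = 0.16.
μ is the interval midpoint, 0.27.

μ = 0.27, σ = 0.16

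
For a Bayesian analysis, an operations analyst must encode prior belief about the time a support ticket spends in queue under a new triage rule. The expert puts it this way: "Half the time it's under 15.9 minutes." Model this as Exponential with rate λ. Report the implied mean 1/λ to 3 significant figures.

Exponential median = ln 2 / λ, so λ = ln 2 / 15.9 = 0.0436.
Mean = 1/λ = 22.9 minutes.

mean ≈ 22.9 minutes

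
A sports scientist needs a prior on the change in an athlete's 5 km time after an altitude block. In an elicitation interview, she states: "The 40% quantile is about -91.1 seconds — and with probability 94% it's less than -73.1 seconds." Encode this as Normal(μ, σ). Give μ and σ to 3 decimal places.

The p-quantile of Normal(μ,σ) is μ + z_p·σ, with z_{0.4} = -0.2533 and z_{0.94} = 1.555.
Eliminate σ: μ = (z₂·x₁ − z₁·x₂)/(z₂ − z₁) = (1.555·-91.1 − (-0.2533)·-73.1)/1.808 = -88.578.
Then σ = (x₂ − x₁)/(z₂ − z₁) = (-73.1 − -91.1)/1.808 = 9.955.

μ = -88.578, σ = 9.955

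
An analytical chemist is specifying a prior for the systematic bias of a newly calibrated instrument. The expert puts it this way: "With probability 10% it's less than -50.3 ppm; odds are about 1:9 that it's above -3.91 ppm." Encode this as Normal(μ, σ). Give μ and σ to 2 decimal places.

μ = -27.10, σ = 18.10

For Normal(μ,σ), the p-quantile is μ + z_p·σ. Here z_{0.1} = -1.282, z_{0.9} = 1.282.
So -50.3 = μ − 1.282σ and -3.91 = μ + 1.282σ.
Subtracting: σ = (-3.91 − -50.3)/(1.282 − (-1.282)) = 18.10.
Then μ = -50.3 − (-1.282)·18.10 = -27.10.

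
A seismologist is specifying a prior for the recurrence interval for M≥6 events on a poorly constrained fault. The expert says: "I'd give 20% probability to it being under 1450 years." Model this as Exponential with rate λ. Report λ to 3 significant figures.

P(T < 1450.0) = 1 − e^(−λ·1450.0) = 0.2, so λ = −ln(1−0.2)/1450.0 = −ln(0.8)/1450.0 = 0.000154.

λ ≈ 0.000154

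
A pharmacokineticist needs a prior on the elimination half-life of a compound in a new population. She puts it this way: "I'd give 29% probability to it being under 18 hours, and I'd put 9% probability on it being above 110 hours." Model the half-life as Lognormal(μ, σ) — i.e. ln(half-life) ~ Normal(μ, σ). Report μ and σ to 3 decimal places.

μ ≈ 3.419, σ ≈ 0.956

If T ~ Lognormal(μ,σ) then ln T ~ Normal(μ,σ), so the p-quantile of ln T is μ + z_p·σ.
ln(18) = 2.89 and ln(110) = 4.7; z_{0.29} = -0.5534, z_{0.91} = 1.341.
σ = (4.7 − 2.89)/(1.341 − (-0.5534)) = 0.956.
μ = 2.89 − (-0.5534)·0.956 = 3.419.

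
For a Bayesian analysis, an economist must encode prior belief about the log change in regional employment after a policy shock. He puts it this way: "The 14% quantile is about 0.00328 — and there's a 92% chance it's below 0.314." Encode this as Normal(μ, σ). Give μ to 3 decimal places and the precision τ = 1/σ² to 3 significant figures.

μ = 0.138, τ = 64

For Normal(μ,σ), the p-quantile is μ + z_p·σ. Here z_{0.14} = -1.08, z_{0.92} = 1.405.
So 0.00328 = μ − 1.08σ and 0.314 = μ + 1.405σ.
Subtracting: σ = (0.314 − 0.00328)/(1.405 − (-1.08)) = 0.125.
Then μ = 0.00328 − (-1.08)·0.125 = 0.138.
Precision τ = 1/σ² = 1/0.125² = 64.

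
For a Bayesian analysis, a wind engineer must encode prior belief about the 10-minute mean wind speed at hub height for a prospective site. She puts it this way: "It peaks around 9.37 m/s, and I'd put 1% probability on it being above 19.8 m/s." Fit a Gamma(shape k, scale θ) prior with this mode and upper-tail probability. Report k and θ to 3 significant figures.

Gamma(k,θ) with k>1 has mode (k−1)θ, so θ = 9.37/(k−1).
Need P(X < 19.8) = 0.99 with θ tied to k this way. Start at k = 2, θ = 9.37: P(X<19.8) ≈ 0.624.
Too low — raise k to concentrate. Iterating converges to k ≈ 9.68.
Then θ = 9.37/(9.68−1) ≈ 1.08.

k ≈ 9.68, θ ≈ 1.08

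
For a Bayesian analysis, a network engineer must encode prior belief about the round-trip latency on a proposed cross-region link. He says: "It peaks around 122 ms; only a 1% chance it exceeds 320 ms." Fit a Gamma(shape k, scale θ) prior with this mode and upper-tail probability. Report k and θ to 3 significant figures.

k ≈ 5.99, θ ≈ 24.4

Gamma(k,θ) with k>1 has mode (k−1)θ, so θ = 122/(k−1).
Need P(X < 320) = 0.99 with θ tied to k this way. Start at k = 2, θ = 122: P(X<320) ≈ 0.737.
Too low — raise k to concentrate. Iterating converges to k ≈ 5.99.
Then θ = 122/(5.99−1) ≈ 24.4.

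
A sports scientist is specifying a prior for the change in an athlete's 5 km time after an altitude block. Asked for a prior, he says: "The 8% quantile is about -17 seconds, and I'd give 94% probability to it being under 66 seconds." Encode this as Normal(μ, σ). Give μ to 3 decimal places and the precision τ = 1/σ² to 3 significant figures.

μ = 22.401, τ = 0.00127

For Normal(μ,σ), the p-quantile is μ + z_p·σ. Here z_{0.08} = -1.405, z_{0.94} = 1.555.
So -17 = μ − 1.405σ and 66 = μ + 1.555σ.
Subtracting: σ = (66 − -17)/(1.555 − (-1.405)) = 28.042.
Then μ = -17 − (-1.405)·28.042 = 22.401.
Precision τ = 1/σ² = 1/28.04² = 0.00127.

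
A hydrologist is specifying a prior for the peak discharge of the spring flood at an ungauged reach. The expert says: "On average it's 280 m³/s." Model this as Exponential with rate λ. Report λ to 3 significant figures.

Exponential mean = 1/λ, so λ = 1/280.0 = 0.00357.

λ ≈ 0.00357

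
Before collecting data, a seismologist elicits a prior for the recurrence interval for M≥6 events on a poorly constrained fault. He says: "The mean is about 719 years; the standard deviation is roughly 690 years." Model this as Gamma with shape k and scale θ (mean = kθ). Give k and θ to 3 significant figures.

k ≈ 1.09, θ ≈ 662

For Gamma(k, scale θ): mean = kθ, variance = kθ², so CV = 1/√k.
CV = SD/mean = 690/719 = 0.9597, hence k = 1/CV² = 1.09.
Then θ = mean/k = 719/1.09 = 662.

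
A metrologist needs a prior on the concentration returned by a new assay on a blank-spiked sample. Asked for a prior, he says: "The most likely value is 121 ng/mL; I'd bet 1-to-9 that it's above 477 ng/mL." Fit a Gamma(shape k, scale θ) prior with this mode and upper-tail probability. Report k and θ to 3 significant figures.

Gamma(k,θ) with k>1 has mode (k−1)θ, so θ = 121/(k−1).
Need P(X < 477) = 0.9 with θ tied to k this way. Start at k = 2, θ = 121: P(X<477) ≈ 0.904.
Too high — lower k to spread out. Iterating converges to k ≈ 1.98.
Then θ = 121/(1.98−1) ≈ 124.

k ≈ 1.98, θ ≈ 124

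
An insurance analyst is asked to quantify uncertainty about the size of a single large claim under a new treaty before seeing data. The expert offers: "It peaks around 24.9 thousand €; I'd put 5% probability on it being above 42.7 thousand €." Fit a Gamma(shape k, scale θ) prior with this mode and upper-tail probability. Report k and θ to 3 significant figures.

Gamma(k,θ) with k>1 has mode (k−1)θ, so θ = 24.9/(k−1).
Need P(X < 42.7) = 0.95 with θ tied to k this way. Start at k = 2, θ = 24.9: P(X<42.7) ≈ 0.511.
Too low — raise k to concentrate. Iterating converges to k ≈ 10.6.
Then θ = 24.9/(10.6−1) ≈ 2.59.

k ≈ 10.6, θ ≈ 2.59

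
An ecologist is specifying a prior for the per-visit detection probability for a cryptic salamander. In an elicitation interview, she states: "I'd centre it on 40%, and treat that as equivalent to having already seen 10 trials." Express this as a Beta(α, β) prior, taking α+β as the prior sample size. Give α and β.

α = 4, β = 6

Under the effective-sample-size interpretation, Beta(α, β) has prior mean α/(α+β) and prior sample size α+β.
So α+β = 10 and α/(α+β) = 0.4, giving α = 0.4·10 = 4 and β = 10 − 4 = 6.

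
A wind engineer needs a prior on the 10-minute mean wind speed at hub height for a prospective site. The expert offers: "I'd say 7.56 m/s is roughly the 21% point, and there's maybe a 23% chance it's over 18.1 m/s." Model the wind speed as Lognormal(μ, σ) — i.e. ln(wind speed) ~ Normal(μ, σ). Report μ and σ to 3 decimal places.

μ ≈ 2.478, σ ≈ 0.565

If T ~ Lognormal(μ,σ) then ln T ~ Normal(μ,σ), so the p-quantile of ln T is μ + z_p·σ.
ln(7.56) = 2.023 and ln(18.1) = 2.896; z_{0.21} = -0.8064, z_{0.77} = 0.7388.
σ = (2.896 − 2.023)/(0.7388 − (-0.8064)) = 0.565.
μ = 2.023 − (-0.8064)·0.565 = 2.478.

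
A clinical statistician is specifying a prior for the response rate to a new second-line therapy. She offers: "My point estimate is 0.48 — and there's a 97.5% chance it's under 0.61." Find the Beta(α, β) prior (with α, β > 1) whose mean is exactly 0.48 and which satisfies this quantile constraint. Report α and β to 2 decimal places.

With mean 0.48 fixed, write α = 0.48s, β = 0.52s where s = α+β.
Need P(θ < 0.61) = 0.975 under Beta(0.48s, 0.52s). Normal approximation: (q−m)/√(m(1−m)/s) ≈ z_{0.975} = 1.96, so s ≈ 0.48·0.52·(1.96)²/(0.61−0.48)² = 56.7.
At s = 56.7: P(θ<0.61) ≈ 0.976. Adjusting to match 0.975 gives s ≈ 55.88.
So α = 0.48·55.88 ≈ 26.82, β = 0.52·55.88 ≈ 29.06.

α ≈ 26.82, β ≈ 29.06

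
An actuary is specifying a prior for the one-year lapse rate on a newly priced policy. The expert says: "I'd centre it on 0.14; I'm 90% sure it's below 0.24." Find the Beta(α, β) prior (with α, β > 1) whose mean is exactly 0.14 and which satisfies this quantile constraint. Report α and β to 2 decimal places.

α ≈ 3.00, β ≈ 18.45

With mean 0.14 fixed, write α = 0.14s, β = 0.86s where s = α+β.
Need P(θ < 0.24) = 0.9 under Beta(0.14s, 0.86s). Normal approximation: (q−m)/√(m(1−m)/s) ≈ z_{0.9} = 1.28, so s ≈ 0.14·0.86·(1.28)²/(0.24−0.14)² = 19.8.
At s = 19.8: P(θ<0.24) ≈ 0.893. Adjusting to match 0.9 gives s ≈ 21.45.
So α = 0.14·21.45 ≈ 3.00, β = 0.86·21.45 ≈ 18.45.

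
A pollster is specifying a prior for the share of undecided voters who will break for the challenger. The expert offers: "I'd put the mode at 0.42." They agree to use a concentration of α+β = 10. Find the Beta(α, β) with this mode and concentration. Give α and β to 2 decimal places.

α = 4.36, β = 5.64

For α,β > 1 the Beta mode is (α−1)/(α+β−2). With α+β = 10, the mode is (α−1)/8.
Set (α−1)/8 = 0.42 → α = 1 + 0.42·8 = 4.36.
β = 10 − α = 5.64.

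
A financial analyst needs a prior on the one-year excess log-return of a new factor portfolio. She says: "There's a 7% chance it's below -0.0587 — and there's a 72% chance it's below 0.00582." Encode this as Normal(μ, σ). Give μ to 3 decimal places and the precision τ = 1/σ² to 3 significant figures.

The p-quantile of Normal(μ,σ) is μ + z_p·σ, with z_{0.07} = -1.476 and z_{0.72} = 0.5828.
Eliminate σ: μ = (z₂·x₁ − z₁·x₂)/(z₂ − z₁) = (0.5828·-0.0587 − (-1.476)·0.00582)/2.059 = -0.012.
Then σ = (x₂ − x₁)/(z₂ − z₁) = (0.00582 − -0.0587)/2.059 = 0.031.
Precision τ = 1/σ² = 1/0.03134² = 1020.

μ = -0.012, τ = 1020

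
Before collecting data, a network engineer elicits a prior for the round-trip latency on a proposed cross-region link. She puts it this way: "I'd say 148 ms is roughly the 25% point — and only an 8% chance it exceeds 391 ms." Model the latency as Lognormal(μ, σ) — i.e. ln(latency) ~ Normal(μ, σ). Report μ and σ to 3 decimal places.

μ ≈ 5.312, σ ≈ 0.467

If T ~ Lognormal(μ,σ) then ln T ~ Normal(μ,σ), so the p-quantile of ln T is μ + z_p·σ.
ln(148) = 4.997 and ln(391) = 5.969; z_{0.25} = -0.6745, z_{0.92} = 1.405.
σ = (5.969 − 4.997)/(1.405 − (-0.6745)) = 0.467.
μ = 4.997 − (-0.6745)·0.467 = 5.312.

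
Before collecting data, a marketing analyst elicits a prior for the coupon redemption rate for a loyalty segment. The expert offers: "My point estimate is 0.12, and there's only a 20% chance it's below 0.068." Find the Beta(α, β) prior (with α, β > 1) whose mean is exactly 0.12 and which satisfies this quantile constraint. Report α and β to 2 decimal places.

With mean 0.12 fixed, write α = 0.12s, β = 0.88s where s = α+β.
Need P(θ < 0.068) = 0.2 under Beta(0.12s, 0.88s). Normal approximation: (q−m)/√(m(1−m)/s) ≈ z_{0.2} = -0.842, so s ≈ 0.12·0.88·(-0.842)²/(0.068−0.12)² = 27.7.
At s = 27.7: P(θ<0.068) ≈ 0.205. Adjusting to match 0.2 gives s ≈ 28.48.
So α = 0.12·28.48 ≈ 3.42, β = 0.88·28.48 ≈ 25.06.

α ≈ 3.42, β ≈ 25.06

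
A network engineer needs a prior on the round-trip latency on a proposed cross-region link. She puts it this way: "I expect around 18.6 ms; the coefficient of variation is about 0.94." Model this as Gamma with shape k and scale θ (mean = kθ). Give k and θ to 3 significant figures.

k ≈ 1.13, θ ≈ 16.4

For Gamma(k, scale θ): mean = kθ, variance = kθ², so CV = 1/√k.
CV = 0.94, hence k = 1/CV² = 1.13.
Then θ = mean/k = 18.6/1.13 = 16.4.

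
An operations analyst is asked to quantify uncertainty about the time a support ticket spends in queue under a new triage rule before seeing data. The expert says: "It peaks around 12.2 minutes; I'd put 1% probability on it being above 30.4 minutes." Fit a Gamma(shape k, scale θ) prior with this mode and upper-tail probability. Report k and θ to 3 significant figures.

Gamma(k,θ) with k>1 has mode (k−1)θ, so θ = 12.2/(k−1).
Need P(X < 30.4) = 0.99 with θ tied to k this way. Start at k = 2, θ = 12.2: P(X<30.4) ≈ 0.711.
Too low — raise k to concentrate. Iterating converges to k ≈ 6.63.
Then θ = 12.2/(6.63−1) ≈ 2.17.

k ≈ 6.63, θ ≈ 2.17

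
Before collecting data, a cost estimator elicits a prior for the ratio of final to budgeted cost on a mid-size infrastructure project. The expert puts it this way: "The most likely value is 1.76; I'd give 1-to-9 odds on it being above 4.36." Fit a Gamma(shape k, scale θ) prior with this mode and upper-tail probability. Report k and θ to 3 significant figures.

k ≈ 3.33, θ ≈ 0.754

Gamma(k,θ) with k>1 has mode (k−1)θ, so θ = 1.76/(k−1).
Need P(X < 4.36) = 0.9 with θ tied to k this way. Start at k = 2, θ = 1.76: P(X<4.36) ≈ 0.708.
Too low — raise k to concentrate. Iterating converges to k ≈ 3.33.
Then θ = 1.76/(3.33−1) ≈ 0.754.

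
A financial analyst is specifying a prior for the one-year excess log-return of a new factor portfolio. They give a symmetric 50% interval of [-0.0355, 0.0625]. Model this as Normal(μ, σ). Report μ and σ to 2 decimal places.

A symmetric 50% interval runs μ ± z·σ with z = 0.6745.
Half-width = 0.049, so σ = 0.049/0.6745 = 0.07.
μ is the interval midpoint, 0.01.

μ = 0.01, σ = 0.07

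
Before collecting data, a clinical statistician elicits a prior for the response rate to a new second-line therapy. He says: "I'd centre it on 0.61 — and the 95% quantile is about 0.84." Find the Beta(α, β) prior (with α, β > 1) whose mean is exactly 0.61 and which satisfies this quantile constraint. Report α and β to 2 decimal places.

With mean 0.61 fixed, write α = 0.61s, β = 0.39s where s = α+β.
Need P(θ < 0.84) = 0.95 under Beta(0.61s, 0.39s). Normal approximation: (q−m)/√(m(1−m)/s) ≈ z_{0.95} = 1.64, so s ≈ 0.61·0.39·(1.64)²/(0.84−0.61)² = 12.2.
At s = 12.2: P(θ<0.84) ≈ 0.967. Adjusting to match 0.95 gives s ≈ 9.89.
So α = 0.61·9.89 ≈ 6.03, β = 0.39·9.89 ≈ 3.86.

α ≈ 6.03, β ≈ 3.86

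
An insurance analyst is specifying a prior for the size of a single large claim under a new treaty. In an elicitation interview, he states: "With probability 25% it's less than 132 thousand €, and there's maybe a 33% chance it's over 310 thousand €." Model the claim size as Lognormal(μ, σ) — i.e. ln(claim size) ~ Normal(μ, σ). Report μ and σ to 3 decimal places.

If T ~ Lognormal(μ,σ) then ln T ~ Normal(μ,σ), so the p-quantile of ln T is μ + z_p·σ.
ln(132) = 4.883 and ln(310) = 5.737; z_{0.25} = -0.6745, z_{0.67} = 0.4399.
σ = (5.737 − 4.883)/(0.4399 − (-0.6745)) = 0.766.
μ = 4.883 − (-0.6745)·0.766 = 5.400.

μ ≈ 5.400, σ ≈ 0.766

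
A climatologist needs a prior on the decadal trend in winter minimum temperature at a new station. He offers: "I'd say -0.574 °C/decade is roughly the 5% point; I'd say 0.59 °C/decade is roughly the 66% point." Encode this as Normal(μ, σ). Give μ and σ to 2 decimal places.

For Normal(μ,σ), the p-quantile is μ + z_p·σ. Here z_{0.05} = -1.645, z_{0.66} = 0.4125.
So -0.574 = μ − 1.645σ and 0.59 = μ + 0.4125σ.
Subtracting: σ = (0.59 − -0.574)/(0.4125 − (-1.645)) = 0.57.
Then μ = -0.574 − (-1.645)·0.57 = 0.36.

μ = 0.36, σ = 0.57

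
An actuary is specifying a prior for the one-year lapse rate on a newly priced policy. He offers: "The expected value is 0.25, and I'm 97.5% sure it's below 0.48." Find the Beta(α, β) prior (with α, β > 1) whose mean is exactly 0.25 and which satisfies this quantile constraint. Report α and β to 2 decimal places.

With mean 0.25 fixed, write α = 0.25s, β = 0.75s where s = α+β.
Need P(θ < 0.48) = 0.975 under Beta(0.25s, 0.75s). Normal approximation: (q−m)/√(m(1−m)/s) ≈ z_{0.975} = 1.96, so s ≈ 0.25·0.75·(1.96)²/(0.48−0.25)² = 13.6.
At s = 13.6: P(θ<0.48) ≈ 0.965. Adjusting to match 0.975 gives s ≈ 16.12.
So α = 0.25·16.12 ≈ 4.03, β = 0.75·16.12 ≈ 12.09.

α ≈ 4.03, β ≈ 12.09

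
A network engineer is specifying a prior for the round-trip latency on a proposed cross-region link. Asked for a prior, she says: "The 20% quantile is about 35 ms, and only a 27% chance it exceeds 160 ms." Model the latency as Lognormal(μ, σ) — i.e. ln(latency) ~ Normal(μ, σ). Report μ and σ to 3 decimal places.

μ ≈ 4.435, σ ≈ 1.045

If T ~ Lognormal(μ,σ) then ln T ~ Normal(μ,σ), so the p-quantile of ln T is μ + z_p·σ.
ln(35) = 3.555 and ln(160) = 5.075; z_{0.2} = -0.8416, z_{0.73} = 0.6128.
σ = (5.075 − 3.555)/(0.6128 − (-0.8416)) = 1.045.
μ = 3.555 − (-0.8416)·1.045 = 4.435.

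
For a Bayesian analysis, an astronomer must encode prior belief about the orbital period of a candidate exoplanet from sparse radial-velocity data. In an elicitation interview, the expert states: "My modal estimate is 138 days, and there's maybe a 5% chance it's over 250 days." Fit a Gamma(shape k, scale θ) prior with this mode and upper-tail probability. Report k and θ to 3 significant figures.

Gamma(k,θ) with k>1 has mode (k−1)θ, so θ = 138/(k−1).
Need P(X < 250) = 0.95 with θ tied to k this way. Start at k = 2, θ = 138: P(X<250) ≈ 0.541.
Too low — raise k to concentrate. Iterating converges to k ≈ 8.89.
Then θ = 138/(8.89−1) ≈ 17.5.

k ≈ 8.89, θ ≈ 17.5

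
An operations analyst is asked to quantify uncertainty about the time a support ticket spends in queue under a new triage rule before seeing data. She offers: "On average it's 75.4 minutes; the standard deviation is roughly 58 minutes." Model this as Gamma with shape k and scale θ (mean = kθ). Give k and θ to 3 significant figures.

k ≈ 1.69, θ ≈ 44.6

For Gamma(k, scale θ): mean = kθ, variance = kθ², so CV = 1/√k.
CV = SD/mean = 58/75.4 = 0.7692, hence k = 1/CV² = 1.69.
Then θ = mean/k = 75.4/1.69 = 44.6.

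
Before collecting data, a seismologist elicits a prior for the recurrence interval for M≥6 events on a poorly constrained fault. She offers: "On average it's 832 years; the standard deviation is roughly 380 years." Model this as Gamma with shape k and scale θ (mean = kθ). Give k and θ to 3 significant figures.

k ≈ 4.79, θ ≈ 174

For Gamma(k, scale θ): mean = kθ, variance = kθ², so CV = 1/√k.
CV = SD/mean = 380/832 = 0.4567, hence k = 1/CV² = 4.79.
Then θ = mean/k = 832/4.79 = 174.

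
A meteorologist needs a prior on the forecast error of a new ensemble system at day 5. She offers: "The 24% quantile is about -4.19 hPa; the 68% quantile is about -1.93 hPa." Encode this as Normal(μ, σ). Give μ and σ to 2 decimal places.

The p-quantile of Normal(μ,σ) is μ + z_p·σ, with z_{0.24} = -0.7063 and z_{0.68} = 0.4677.
Eliminate σ: μ = (z₂·x₁ − z₁·x₂)/(z₂ − z₁) = (0.4677·-4.19 − (-0.7063)·-1.93)/1.174 = -2.83.
Then σ = (x₂ − x₁)/(z₂ − z₁) = (-1.93 − -4.19)/1.174 = 1.93.

μ = -2.83, σ = 1.93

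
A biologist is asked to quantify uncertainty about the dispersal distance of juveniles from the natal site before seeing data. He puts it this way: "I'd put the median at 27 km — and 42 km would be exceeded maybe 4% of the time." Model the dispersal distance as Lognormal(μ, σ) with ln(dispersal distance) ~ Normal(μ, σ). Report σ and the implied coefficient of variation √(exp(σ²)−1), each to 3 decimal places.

σ ≈ 0.252, CV ≈ 0.256

If T ~ Lognormal(μ,σ) then ln T ~ Normal(μ,σ), so the p-quantile of ln T is μ + z_p·σ.
ln(27) = 3.296 and ln(42) = 3.738; z_{0.5} = 0, z_{0.96} = 1.751.
σ = (3.738 − 3.296)/(1.751 − (0)) = 0.252.
μ = 3.296 − (0)·0.252 = 3.296.
CV = √(exp(σ²)−1) = √(exp(0.0637)−1) = 0.256.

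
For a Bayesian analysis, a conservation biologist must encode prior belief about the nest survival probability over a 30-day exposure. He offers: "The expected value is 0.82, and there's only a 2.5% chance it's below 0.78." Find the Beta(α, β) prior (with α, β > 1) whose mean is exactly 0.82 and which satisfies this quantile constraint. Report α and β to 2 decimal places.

α ≈ 313.49, β ≈ 68.82

With mean 0.82 fixed, write α = 0.82s, β = 0.18s where s = α+β.
Need P(θ < 0.78) = 0.025 under Beta(0.82s, 0.18s). Normal approximation: (q−m)/√(m(1−m)/s) ≈ z_{0.025} = -1.96, so s ≈ 0.82·0.18·(-1.96)²/(0.78−0.82)² = 354.4.
At s = 354.4: P(θ<0.78) ≈ 0.029. Adjusting to match 0.025 gives s ≈ 382.31.
So α = 0.82·382.31 ≈ 313.49, β = 0.18·382.31 ≈ 68.82.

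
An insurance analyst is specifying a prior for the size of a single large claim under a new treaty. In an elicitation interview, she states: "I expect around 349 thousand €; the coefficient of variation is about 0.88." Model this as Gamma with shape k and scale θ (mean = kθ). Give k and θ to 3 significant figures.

For Gamma(k, scale θ): mean = kθ, variance = kθ², so CV = 1/√k.
CV = 0.88, hence k = 1/CV² = 1.29.
Then θ = mean/k = 349/1.29 = 270.

k ≈ 1.29, θ ≈ 270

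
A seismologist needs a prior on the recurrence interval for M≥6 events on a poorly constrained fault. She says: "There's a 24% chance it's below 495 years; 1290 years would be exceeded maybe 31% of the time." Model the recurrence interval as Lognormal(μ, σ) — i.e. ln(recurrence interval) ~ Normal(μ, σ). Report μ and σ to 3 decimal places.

μ ≈ 6.767, σ ≈ 0.797

If T ~ Lognormal(μ,σ) then ln T ~ Normal(μ,σ), so the p-quantile of ln T is μ + z_p·σ.
ln(495) = 6.205 and ln(1290) = 7.162; z_{0.24} = -0.7063, z_{0.69} = 0.4959.
σ = (7.162 − 6.205)/(0.4959 − (-0.7063)) = 0.797.
μ = 6.205 − (-0.7063)·0.797 = 6.767.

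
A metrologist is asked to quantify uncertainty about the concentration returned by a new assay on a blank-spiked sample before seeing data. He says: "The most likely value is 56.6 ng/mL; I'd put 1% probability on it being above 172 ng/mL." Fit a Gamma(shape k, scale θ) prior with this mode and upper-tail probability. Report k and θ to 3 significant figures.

Gamma(k,θ) with k>1 has mode (k−1)θ, so θ = 56.6/(k−1).
Need P(X < 172) = 0.99 with θ tied to k this way. Start at k = 2, θ = 56.6: P(X<172) ≈ 0.807.
Too low — raise k to concentrate. Iterating converges to k ≈ 4.63.
Then θ = 56.6/(4.63−1) ≈ 15.6.

k ≈ 4.63, θ ≈ 15.6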